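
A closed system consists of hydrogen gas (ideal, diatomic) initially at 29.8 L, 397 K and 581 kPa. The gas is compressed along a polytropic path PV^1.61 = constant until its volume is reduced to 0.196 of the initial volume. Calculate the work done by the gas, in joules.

-48300 J

n = P₁V₁/(RT₁) = 581×29.8/(8.314×397) = 5.25 mol.
Polytropic n=1.61: T₂ = T₁(V₁/V₂)^(n−1) = 397×(5.10)^0.61 = 1070 K; P₂ = P₁(V₁/V₂)^n = 8010 kPa.
W = (P₁V₁−P₂V₂)/(n−1) = (581×29.8−8010×5.84)/0.61 = -48300 J.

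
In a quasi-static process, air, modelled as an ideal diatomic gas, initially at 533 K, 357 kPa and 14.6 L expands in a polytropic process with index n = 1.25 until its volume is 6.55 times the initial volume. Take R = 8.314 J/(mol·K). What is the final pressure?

Polytropic n=1.25: T₂ = T₁(V₁/V₂)^(n−1) = 533×(0.153)^0.25 = 333 K; P₂ = P₁(V₁/V₂)^n = 34.1 kPa.

34.1 kPa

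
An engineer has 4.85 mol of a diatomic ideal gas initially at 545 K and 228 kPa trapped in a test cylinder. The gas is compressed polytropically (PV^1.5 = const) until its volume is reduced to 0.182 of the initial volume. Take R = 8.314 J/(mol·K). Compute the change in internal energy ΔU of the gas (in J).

73800 J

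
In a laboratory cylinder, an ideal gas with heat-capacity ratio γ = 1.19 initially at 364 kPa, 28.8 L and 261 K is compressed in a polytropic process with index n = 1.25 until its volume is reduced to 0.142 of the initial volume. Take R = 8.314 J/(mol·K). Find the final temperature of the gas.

425 K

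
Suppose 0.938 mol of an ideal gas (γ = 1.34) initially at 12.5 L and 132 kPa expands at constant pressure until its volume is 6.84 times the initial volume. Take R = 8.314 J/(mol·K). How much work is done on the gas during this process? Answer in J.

-9640 J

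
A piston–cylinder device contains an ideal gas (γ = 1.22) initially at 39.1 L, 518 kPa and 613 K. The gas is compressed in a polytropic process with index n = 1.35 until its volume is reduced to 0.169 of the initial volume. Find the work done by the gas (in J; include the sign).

n = P₁V₁/(RT₁) = 518×39.1/(8.314×613) = 3.97 mol.
Polytropic n=1.35: T₂ = T₁(V₁/V₂)^(n−1) = 613×(5.92)^0.35 = 1140 K; P₂ = P₁(V₁/V₂)^n = 5710 kPa.
W = (P₁V₁−P₂V₂)/(n−1) = (518×39.1−5710×6.61)/0.35 = -49900 J.

-49900 J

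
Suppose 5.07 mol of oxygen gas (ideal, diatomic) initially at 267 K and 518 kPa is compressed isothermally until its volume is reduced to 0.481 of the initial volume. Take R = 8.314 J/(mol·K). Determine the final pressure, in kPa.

V₁ = nRT₁/P₁ = 5.07×8.314×267/518 = 21.7 L.
Isothermal: T stays 267 K; PV = const ⇒ V₂ = 10.5 L, P₂ = 1080 kPa.

1080 kPa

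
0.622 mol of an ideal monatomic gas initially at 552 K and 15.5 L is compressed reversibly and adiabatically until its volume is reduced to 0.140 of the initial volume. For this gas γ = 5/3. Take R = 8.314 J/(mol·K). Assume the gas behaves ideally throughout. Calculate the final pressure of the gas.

4880 kPa

P₁ = nRT₁/V₁ = 0.622×8.314×552/15.5 = 184 kPa.
Adiabatic: TV^(γ−1) = const ⇒ T₂ = 552×(7.14)^0.667 = 2050 K; PV^γ = const ⇒ P₂ = 4880 kPa.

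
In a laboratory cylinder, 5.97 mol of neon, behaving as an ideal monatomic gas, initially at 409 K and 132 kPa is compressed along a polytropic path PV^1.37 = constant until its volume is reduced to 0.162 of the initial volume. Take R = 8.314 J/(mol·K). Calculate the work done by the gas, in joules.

V₁ = nRT₁/P₁ = 5.97×8.314×409/132 = 154 L.
Polytropic n=1.37: T₂ = T₁(V₁/V₂)^(n−1) = 409×(6.17)^0.37 = 802 K; P₂ = P₁(V₁/V₂)^n = 1600 kPa.
W = (P₁V₁−P₂V₂)/(n−1) = (132×154−1600×24.9)/0.37 = -52700 J.

-52700 J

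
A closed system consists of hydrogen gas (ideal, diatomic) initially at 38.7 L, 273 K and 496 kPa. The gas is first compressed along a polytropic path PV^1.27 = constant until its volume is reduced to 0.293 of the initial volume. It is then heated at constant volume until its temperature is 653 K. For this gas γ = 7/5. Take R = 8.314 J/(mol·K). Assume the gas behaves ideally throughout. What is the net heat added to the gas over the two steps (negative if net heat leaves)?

38900 J

n = P₁V₁/(RT₁) = 496×38.7/(8.314×273) = 8.46 mol.
Step 1 — Polytropic n=1.27: T₂ = T₁(V₁/V₂)^(n−1) = 273×(3.41)^0.27 = 380 K; P₂ = P₁(V₁/V₂)^n = 2360 kPa.
W = (P₁V₁−P₂V₂)/(n−1) = (496×38.7−2360×11.3)/0.27 = -27900 J.
ΔU = nCvΔT = 8.46×20.8×(380−273) = 18900 J.
Q = ΔU + W = -9080 J.
State after step 1: P = 2360 kPa, V = 11.3 L, T = 380 K.
Step 2 — Isochoric: V stays 11.3 L; P/T = const ⇒ T₂ = 653 K, P₂ = 4050 kPa.
W = 0 (no volume change).
ΔU = nCvΔT = 8.46×20.8×(653−380) = 47900 J.
Q = ΔU = 47900 J.
Net over both steps: W = -27900 J, Q = 38900 J, ΔU = 66800 J.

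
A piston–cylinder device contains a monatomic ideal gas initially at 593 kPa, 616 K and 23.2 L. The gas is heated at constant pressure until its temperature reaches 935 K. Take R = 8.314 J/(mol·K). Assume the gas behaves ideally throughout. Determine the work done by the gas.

n = P₁V₁/(RT₁) = 593×23.2/(8.314×616) = 2.69 mol.
Isobaric: P stays 593 kPa; V/T = const ⇒ T₂ = 935 K, V₂ = 35.2 L.
W = PΔV = 593×(35.2−23.2) kPa·L = 7120 J.

7120 J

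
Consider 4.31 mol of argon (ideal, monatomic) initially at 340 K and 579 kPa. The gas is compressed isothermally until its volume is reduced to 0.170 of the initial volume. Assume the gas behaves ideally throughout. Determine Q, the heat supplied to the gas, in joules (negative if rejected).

V₁ = nRT₁/P₁ = 4.31×8.314×340/579 = 21.0 L.
Isothermal: T stays 340 K; PV = const ⇒ V₂ = 3.58 L, P₂ = 3410 kPa.
ΔU = 0 (ideal gas, T constant).
W = nRT ln(V₂/V₁) = 4.31×8.314×340×ln(0.170) = -21600 J.
Q = ΔU + W = -21600 J.

-21600 J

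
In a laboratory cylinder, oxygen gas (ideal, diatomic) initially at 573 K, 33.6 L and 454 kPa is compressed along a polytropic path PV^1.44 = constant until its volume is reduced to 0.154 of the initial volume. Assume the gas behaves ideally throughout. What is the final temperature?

Polytropic n=1.44: T₂ = T₁(V₁/V₂)^(n−1) = 573×(6.49)^0.44 = 1310 K; P₂ = P₁(V₁/V₂)^n = 6710 kPa.

1310 K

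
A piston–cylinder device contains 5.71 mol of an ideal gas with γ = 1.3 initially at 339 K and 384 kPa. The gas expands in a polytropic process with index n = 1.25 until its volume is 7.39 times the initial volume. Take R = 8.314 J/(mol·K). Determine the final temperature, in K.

V₁ = nRT₁/P₁ = 5.71×8.314×339/384 = 41.9 L.
Polytropic n=1.25: T₂ = T₁(V₁/V₂)^(n−1) = 339×(0.135)^0.25 = 206 K; P₂ = P₁(V₁/V₂)^n = 31.5 kPa.

206 K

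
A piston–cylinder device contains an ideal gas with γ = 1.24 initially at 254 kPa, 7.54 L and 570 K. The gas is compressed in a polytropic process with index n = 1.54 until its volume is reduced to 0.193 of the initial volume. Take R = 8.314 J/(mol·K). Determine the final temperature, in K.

Polytropic n=1.54: T₂ = T₁(V₁/V₂)^(n−1) = 570×(5.18)^0.54 = 1390 K; P₂ = P₁(V₁/V₂)^n = 3200 kPa.

1390 K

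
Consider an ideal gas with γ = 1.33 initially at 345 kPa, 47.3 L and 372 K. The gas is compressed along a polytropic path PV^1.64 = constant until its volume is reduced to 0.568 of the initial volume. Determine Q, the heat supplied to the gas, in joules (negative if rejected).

n = P₁V₁/(RT₁) = 345×47.3/(8.314×372) = 5.28 mol.
Polytropic n=1.64: T₂ = T₁(V₁/V₂)^(n−1) = 372×(1.76)^0.64 = 534 K; P₂ = P₁(V₁/V₂)^n = 872 kPa.
W = (P₁V₁−P₂V₂)/(n−1) = (345×47.3−872×26.9)/0.64 = -11100 J.
ΔU = nCvΔT = 5.28×25.2×(534−372) = 21600 J.
Q = ΔU + W = 10400 J.

10400 J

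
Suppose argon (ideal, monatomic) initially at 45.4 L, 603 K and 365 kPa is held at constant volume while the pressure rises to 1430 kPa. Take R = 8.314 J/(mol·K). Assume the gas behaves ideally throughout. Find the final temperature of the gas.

2360 K

Isochoric: V stays 45.4 L; P/T = const ⇒ T₂ = 2360 K, P₂ = 1430 kPa.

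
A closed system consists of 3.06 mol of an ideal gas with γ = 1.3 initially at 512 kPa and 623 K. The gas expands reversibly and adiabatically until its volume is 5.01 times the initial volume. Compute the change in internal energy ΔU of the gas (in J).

V₁ = nRT₁/P₁ = 3.06×8.314×623/512 = 31.0 L.
Adiabatic: TV^(γ−1) = const ⇒ T₂ = 623×(0.200)^0.300 = 384 K; PV^γ = const ⇒ P₂ = 63.0 kPa.
For an ideal gas ΔU = nCvΔT with Cv = R/(γ−1) = 27.7 J/(mol·K).
ΔU = 3.06×27.7×(384−623) = -20300 J.

-20300 J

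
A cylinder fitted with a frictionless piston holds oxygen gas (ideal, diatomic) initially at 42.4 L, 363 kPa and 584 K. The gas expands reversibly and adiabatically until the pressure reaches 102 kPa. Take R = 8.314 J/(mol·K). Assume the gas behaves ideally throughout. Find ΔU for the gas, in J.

-11700 J

n = P₁V₁/(RT₁) = 363×42.4/(8.314×584) = 3.17 mol.
Adiabatic: T₂/T₁ = (P₂/P₁)^((γ−1)/γ) ⇒ T₂ = 584×(0.281)^0.286 = 406 K; V₂ = 105 L.
For an ideal gas ΔU = nCvΔT with Cv = (5/2)R = 20.8 J/(mol·K).
ΔU = 3.17×20.8×(406−584) = -11700 J.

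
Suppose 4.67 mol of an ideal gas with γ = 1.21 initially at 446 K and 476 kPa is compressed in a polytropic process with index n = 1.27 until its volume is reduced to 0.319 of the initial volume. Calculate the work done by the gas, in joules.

V₁ = nRT₁/P₁ = 4.67×8.314×446/476 = 36.4 L.
Polytropic n=1.27: T₂ = T₁(V₁/V₂)^(n−1) = 446×(3.13)^0.27 = 607 K; P₂ = P₁(V₁/V₂)^n = 2030 kPa.
W = (P₁V₁−P₂V₂)/(n−1) = (476×36.4−2030×11.6)/0.27 = -23200 J.

-23200 J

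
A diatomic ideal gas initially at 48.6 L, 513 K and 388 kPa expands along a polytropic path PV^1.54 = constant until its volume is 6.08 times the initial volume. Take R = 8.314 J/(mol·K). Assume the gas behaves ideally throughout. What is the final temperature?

Polytropic n=1.54: T₂ = T₁(V₁/V₂)^(n−1) = 513×(0.164)^0.54 = 194 K; P₂ = P₁(V₁/V₂)^n = 24.1 kPa.

194 K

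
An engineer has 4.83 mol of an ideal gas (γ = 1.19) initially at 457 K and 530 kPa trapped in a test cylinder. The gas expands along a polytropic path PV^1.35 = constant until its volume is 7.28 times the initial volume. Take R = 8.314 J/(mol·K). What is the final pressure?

V₁ = nRT₁/P₁ = 4.83×8.314×457/530 = 34.6 L.
Polytropic n=1.35: T₂ = T₁(V₁/V₂)^(n−1) = 457×(0.137)^0.35 = 228 K; P₂ = P₁(V₁/V₂)^n = 36.3 kPa.

36.3 kPa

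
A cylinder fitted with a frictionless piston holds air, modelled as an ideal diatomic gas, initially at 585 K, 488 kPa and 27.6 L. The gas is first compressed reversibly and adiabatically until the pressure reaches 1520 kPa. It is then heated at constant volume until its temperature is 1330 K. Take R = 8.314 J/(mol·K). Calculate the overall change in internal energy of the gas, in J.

n = P₁V₁/(RT₁) = 488×27.6/(8.314×585) = 2.77 mol.
Step 1 — Adiabatic: T₂/T₁ = (P₂/P₁)^((γ−1)/γ) ⇒ T₂ = 585×(3.11)^0.286 = 809 K; V₂ = 12.3 L.
ΔU = nCvΔT = 2.77×20.8×(809−585) = 12900 J.
Q = 0 for an adiabatic process, so W = −ΔU = -12900 J.
State after step 1: P = 1520 kPa, V = 12.3 L, T = 809 K.
Step 2 — Isochoric: V stays 12.3 L; P/T = const ⇒ T₂ = 1330 K, P₂ = 2500 kPa.
W = 0 (no volume change).
ΔU = nCvΔT = 2.77×20.8×(1330−809) = 30000 J.
Q = ΔU = 30000 J.
Net over both steps: W = -12900 J, Q = 30000 J, ΔU = 42900 J.

42900 J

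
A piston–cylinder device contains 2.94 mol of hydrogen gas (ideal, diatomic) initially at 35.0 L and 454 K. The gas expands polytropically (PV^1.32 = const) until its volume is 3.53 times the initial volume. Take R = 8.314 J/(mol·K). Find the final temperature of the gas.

P₁ = nRT₁/V₁ = 2.94×8.314×454/35.0 = 317 kPa.
Polytropic n=1.32: T₂ = T₁(V₁/V₂)^(n−1) = 454×(0.283)^0.32 = 303 K; P₂ = P₁(V₁/V₂)^n = 60.0 kPa.

303 K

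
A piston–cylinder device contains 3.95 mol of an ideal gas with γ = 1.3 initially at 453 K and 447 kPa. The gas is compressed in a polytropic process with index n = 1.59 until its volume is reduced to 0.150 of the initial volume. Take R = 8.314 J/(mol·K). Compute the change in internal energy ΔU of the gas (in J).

102000 J

V₁ = nRT₁/P₁ = 3.95×8.314×453/447 = 33.3 L.
Polytropic n=1.59: T₂ = T₁(V₁/V₂)^(n−1) = 453×(6.67)^0.59 = 1390 K; P₂ = P₁(V₁/V₂)^n = 9130 kPa.
For an ideal gas ΔU = nCvΔT with Cv = R/(γ−1) = 27.7 J/(mol·K).
ΔU = 3.95×27.7×(1390−453) = 102000 J.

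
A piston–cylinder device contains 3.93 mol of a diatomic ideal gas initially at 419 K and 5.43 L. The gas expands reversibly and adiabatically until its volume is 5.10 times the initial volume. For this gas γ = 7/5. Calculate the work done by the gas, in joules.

16400 J

P₁ = nRT₁/V₁ = 3.93×8.314×419/5.43 = 2520 kPa.
Adiabatic: TV^(γ−1) = const ⇒ T₂ = 419×(0.196)^0.400 = 218 K; PV^γ = const ⇒ P₂ = 258 kPa.
ΔU = nCvΔT = 3.93×20.8×(218−419) = -16400 J.
Q = 0 for an adiabatic process, so W = −ΔU = 16400 J.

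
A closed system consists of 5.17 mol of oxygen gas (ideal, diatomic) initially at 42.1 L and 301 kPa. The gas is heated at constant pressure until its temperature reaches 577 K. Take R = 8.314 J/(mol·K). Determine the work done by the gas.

T₁ = P₁V₁/(nR) = 301×42.1/(5.17×8.314) = 295 K.
Isobaric: P stays 301 kPa; V/T = const ⇒ T₂ = 577 K, V₂ = 82.4 L.
W = PΔV = 301×(82.4−42.1) kPa·L = 12100 J.

12100 J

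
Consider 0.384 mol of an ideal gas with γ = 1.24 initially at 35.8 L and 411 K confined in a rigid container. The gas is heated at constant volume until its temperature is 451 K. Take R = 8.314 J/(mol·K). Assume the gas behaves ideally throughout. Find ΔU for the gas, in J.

P₁ = nRT₁/V₁ = 0.384×8.314×411/35.8 = 36.7 kPa.
Isochoric: V stays 35.8 L; P/T = const ⇒ T₂ = 451 K, P₂ = 40.2 kPa.
For an ideal gas ΔU = nCvΔT with Cv = R/(γ−1) = 34.6 J/(mol·K).
ΔU = 0.384×34.6×(451−411) = 532 J.

532 J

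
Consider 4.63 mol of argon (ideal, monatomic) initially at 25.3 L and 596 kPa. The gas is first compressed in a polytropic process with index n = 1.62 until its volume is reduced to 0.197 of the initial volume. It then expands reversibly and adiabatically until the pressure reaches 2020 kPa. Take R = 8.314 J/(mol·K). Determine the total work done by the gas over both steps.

-15600 J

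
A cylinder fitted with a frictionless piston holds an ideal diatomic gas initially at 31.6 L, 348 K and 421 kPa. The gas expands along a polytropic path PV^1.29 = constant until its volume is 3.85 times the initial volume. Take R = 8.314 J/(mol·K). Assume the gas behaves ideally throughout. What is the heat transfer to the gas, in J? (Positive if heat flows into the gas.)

n = P₁V₁/(RT₁) = 421×31.6/(8.314×348) = 4.60 mol.
Polytropic n=1.29: T₂ = T₁(V₁/V₂)^(n−1) = 348×(0.260)^0.29 = 235 K; P₂ = P₁(V₁/V₂)^n = 74.0 kPa.
W = (P₁V₁−P₂V₂)/(n−1) = (421×31.6−74.0×122)/0.29 = 14800 J.
ΔU = nCvΔT = 4.60×20.8×(235−348) = -10800 J.
Q = ΔU + W = 4080 J.

4080 J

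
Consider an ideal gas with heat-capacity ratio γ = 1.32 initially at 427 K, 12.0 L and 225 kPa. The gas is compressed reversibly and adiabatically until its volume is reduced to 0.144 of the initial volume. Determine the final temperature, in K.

794 K

Adiabatic: TV^(γ−1) = const ⇒ T₂ = 427×(6.94)^0.320 = 794 K; PV^γ = const ⇒ P₂ = 2900 kPa.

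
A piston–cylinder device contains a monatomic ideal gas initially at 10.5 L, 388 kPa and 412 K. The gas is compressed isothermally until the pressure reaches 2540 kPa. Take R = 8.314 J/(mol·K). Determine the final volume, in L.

1.60 L

Isothermal: T stays 412 K; PV = const ⇒ V₂ = 1.60 L, P₂ = 2540 kPa.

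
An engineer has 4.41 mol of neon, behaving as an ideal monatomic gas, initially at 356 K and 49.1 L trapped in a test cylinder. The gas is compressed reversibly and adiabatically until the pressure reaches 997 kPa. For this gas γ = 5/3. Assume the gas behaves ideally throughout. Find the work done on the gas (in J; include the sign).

13600 J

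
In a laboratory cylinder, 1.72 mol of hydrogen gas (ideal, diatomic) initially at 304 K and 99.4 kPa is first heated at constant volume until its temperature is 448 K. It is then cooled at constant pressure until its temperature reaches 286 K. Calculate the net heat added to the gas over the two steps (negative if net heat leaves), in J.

V₁ = nRT₁/P₁ = 1.72×8.314×304/99.4 = 43.7 L.
Step 1 — Isochoric: V stays 43.7 L; P/T = const ⇒ T₂ = 448 K, P₂ = 146 kPa.
W = 0 (no volume change).
ΔU = nCvΔT = 1.72×20.8×(448−304) = 5150 J.
Q = ΔU = 5150 J.
State after step 1: P = 146 kPa, V = 43.7 L, T = 448 K.
Step 2 — Isobaric: P stays 146 kPa; V/T = const ⇒ T₂ = 286 K, V₂ = 27.9 L.
W = PΔV = 146×(27.9−43.7) kPa·L = -2320 J.
ΔU = nCvΔT = 1.72×20.8×(286−448) = -5790 J.
Q = ΔU + W = nCpΔT = -8110 J.
Net over both steps: W = -2320 J, Q = -2960 J, ΔU = -644 J.

-2960 J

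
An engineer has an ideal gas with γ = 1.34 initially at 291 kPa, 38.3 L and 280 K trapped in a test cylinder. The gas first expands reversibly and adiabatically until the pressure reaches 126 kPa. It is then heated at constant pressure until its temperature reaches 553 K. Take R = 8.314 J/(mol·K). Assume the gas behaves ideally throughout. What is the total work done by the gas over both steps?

19300 J

n = P₁V₁/(RT₁) = 291×38.3/(8.314×280) = 4.79 mol.
Step 1 — Adiabatic: T₂/T₁ = (P₂/P₁)^((γ−1)/γ) ⇒ T₂ = 280×(0.433)^0.254 = 226 K; V₂ = 71.5 L.
ΔU = nCvΔT = 4.79×24.5×(226−280) = -6270 J.
Q = 0 for an adiabatic process, so W = −ΔU = 6270 J.
State after step 1: P = 126 kPa, V = 71.5 L, T = 226 K.
Step 2 — Isobaric: P stays 126 kPa; V/T = const ⇒ T₂ = 553 K, V₂ = 175 L.
W = PΔV = 126×(175−71.5) kPa·L = 13000 J.
ΔU = nCvΔT = 4.79×24.5×(553−226) = 38200 J.
Q = ΔU + W = nCpΔT = 51200 J.
Net over both steps: W = 19300 J, Q = 51200 J, ΔU = 32000 J.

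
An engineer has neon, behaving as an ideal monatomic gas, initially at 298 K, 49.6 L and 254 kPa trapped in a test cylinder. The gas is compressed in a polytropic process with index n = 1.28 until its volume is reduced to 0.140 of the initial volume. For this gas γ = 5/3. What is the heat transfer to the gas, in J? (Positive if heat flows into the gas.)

n = P₁V₁/(RT₁) = 254×49.6/(8.314×298) = 5.08 mol.
Polytropic n=1.28: T₂ = T₁(V₁/V₂)^(n−1) = 298×(7.14)^0.28 = 517 K; P₂ = P₁(V₁/V₂)^n = 3150 kPa.
W = (P₁V₁−P₂V₂)/(n−1) = (254×49.6−3150×6.94)/0.28 = -33000 J.
ΔU = nCvΔT = 5.08×12.5×(517−298) = 13900 J.
Q = ΔU + W = -19200 J.

-19200 J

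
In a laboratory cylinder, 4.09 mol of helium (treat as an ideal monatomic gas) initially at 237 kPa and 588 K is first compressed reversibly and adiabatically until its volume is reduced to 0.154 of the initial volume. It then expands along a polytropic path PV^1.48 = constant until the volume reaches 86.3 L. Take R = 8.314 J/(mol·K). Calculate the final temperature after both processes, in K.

825 K

V₁ = nRT₁/P₁ = 4.09×8.314×588/237 = 84.4 L.
Step 1 — Adiabatic: TV^(γ−1) = const ⇒ T₂ = 588×(6.49)^0.667 = 2050 K; PV^γ = const ⇒ P₂ = 5360 kPa.
ΔU = nCvΔT = 4.09×12.5×(2050−588) = 74400 J.
Q = 0 for an adiabatic process, so W = −ΔU = -74400 J.
State after step 1: P = 5360 kPa, V = 13.0 L, T = 2050 K.
Step 2 — Polytropic n=1.48: T₂ = T₁(V₁/V₂)^(n−1) = 2050×(0.151)^0.48 = 825 K; P₂ = P₁(V₁/V₂)^n = 325 kPa.
W = (P₁V₁−P₂V₂)/(n−1) = (5360×13.0−325×86.3)/0.48 = 86600 J.
ΔU = nCvΔT = 4.09×12.5×(825−2050) = -62300 J.
Q = ΔU + W = 24200 J.
Net over both steps: W = 12200 J, Q = 24200 J, ΔU = 12100 J.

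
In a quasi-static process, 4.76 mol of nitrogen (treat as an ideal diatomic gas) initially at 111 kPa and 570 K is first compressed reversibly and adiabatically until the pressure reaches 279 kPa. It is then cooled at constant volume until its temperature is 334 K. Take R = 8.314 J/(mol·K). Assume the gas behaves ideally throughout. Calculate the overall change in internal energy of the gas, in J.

-23300 J

V₁ = nRT₁/P₁ = 4.76×8.314×570/111 = 203 L.
Step 1 — Adiabatic: T₂/T₁ = (P₂/P₁)^((γ−1)/γ) ⇒ T₂ = 570×(2.51)^0.286 = 742 K; V₂ = 105 L.
ΔU = nCvΔT = 4.76×20.8×(742−570) = 17000 J.
Q = 0 for an adiabatic process, so W = −ΔU = -17000 J.
State after step 1: P = 279 kPa, V = 105 L, T = 742 K.
Step 2 — Isochoric: V stays 105 L; P/T = const ⇒ T₂ = 334 K, P₂ = 126 kPa.
W = 0 (no volume change).
ΔU = nCvΔT = 4.76×20.8×(334−742) = -40300 J.
Q = ΔU = -40300 J.
Net over both steps: W = -17000 J, Q = -40300 J, ΔU = -23300 J.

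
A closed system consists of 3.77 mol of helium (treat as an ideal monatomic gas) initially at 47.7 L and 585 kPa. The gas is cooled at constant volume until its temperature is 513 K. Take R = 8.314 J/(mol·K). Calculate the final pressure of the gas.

337 kPa

T₁ = P₁V₁/(nR) = 585×47.7/(3.77×8.314) = 890 K.
Isochoric: V stays 47.7 L; P/T = const ⇒ T₂ = 513 K, P₂ = 337 kPa.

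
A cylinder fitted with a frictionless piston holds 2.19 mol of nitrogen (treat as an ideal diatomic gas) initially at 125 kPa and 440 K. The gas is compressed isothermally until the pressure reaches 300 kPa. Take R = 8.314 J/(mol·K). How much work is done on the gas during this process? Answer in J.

V₁ = nRT₁/P₁ = 2.19×8.314×440/125 = 64.1 L.
Isothermal: T stays 440 K; PV = const ⇒ V₂ = 26.7 L, P₂ = 300 kPa.
W = nRT ln(V₂/V₁) = 2.19×8.314×440×ln(0.417) = -7010 J.
Work done on the gas = −W_by = 7010 J.

7010 J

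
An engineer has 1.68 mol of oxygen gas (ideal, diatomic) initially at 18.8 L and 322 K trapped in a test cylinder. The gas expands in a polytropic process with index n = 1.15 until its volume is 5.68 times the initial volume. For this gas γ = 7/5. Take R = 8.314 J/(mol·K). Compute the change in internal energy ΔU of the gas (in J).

-2580 J

P₁ = nRT₁/V₁ = 1.68×8.314×322/18.8 = 239 kPa.
Polytropic n=1.15: T₂ = T₁(V₁/V₂)^(n−1) = 322×(0.176)^0.15 = 248 K; P₂ = P₁(V₁/V₂)^n = 32.5 kPa.
For an ideal gas ΔU = nCvΔT with Cv = (5/2)R = 20.8 J/(mol·K).
ΔU = 1.68×20.8×(248−322) = -2580 J.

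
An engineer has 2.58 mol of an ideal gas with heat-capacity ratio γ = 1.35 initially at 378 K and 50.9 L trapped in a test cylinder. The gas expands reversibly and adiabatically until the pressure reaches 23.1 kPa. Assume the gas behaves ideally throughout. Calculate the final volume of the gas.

P₁ = nRT₁/V₁ = 2.58×8.314×378/50.9 = 159 kPa.
Adiabatic: T₂/T₁ = (P₂/P₁)^((γ−1)/γ) ⇒ T₂ = 378×(0.145)^0.259 = 229 K; V₂ = 213 L.

213 L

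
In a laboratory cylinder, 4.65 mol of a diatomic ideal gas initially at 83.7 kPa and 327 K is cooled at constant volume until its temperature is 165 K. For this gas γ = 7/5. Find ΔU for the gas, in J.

-15700 J

V₁ = nRT₁/P₁ = 4.65×8.314×327/83.7 = 151 L.
Isochoric: V stays 151 L; P/T = const ⇒ T₂ = 165 K, P₂ = 42.2 kPa.
For an ideal gas ΔU = nCvΔT with Cv = (5/2)R = 20.8 J/(mol·K).
ΔU = 4.65×20.8×(165−327) = -15700 J.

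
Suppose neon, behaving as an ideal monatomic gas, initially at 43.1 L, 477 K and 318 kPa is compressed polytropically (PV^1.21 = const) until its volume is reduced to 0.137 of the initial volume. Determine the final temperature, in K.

724 K

Polytropic n=1.21: T₂ = T₁(V₁/V₂)^(n−1) = 477×(7.30)^0.21 = 724 K; P₂ = P₁(V₁/V₂)^n = 3520 kPa.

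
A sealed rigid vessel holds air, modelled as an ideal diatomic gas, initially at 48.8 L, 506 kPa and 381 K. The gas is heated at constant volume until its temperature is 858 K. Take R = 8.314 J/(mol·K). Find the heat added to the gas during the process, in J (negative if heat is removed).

n = P₁V₁/(RT₁) = 506×48.8/(8.314×381) = 7.80 mol.
Isochoric: V stays 48.8 L; P/T = const ⇒ T₂ = 858 K, P₂ = 1140 kPa.
W = 0 (no volume change).
ΔU = nCvΔT = 7.80×20.8×(858−381) = 77300 J.
Q = ΔU = 77300 J.

77300 J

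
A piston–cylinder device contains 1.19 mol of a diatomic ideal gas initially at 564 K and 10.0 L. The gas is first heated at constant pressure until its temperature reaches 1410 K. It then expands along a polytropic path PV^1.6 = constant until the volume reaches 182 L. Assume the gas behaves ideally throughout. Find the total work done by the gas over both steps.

24600 J

P₁ = nRT₁/V₁ = 1.19×8.314×564/10.0 = 558 kPa.
Step 1 — Isobaric: P stays 558 kPa; V/T = const ⇒ T₂ = 1410 K, V₂ = 25.0 L.
W = PΔV = 558×(25.0−10.0) kPa·L = 8370 J.
ΔU = nCvΔT = 1.19×20.8×(1410−564) = 20900 J.
Q = ΔU + W = nCpΔT = 29300 J.
State after step 1: P = 558 kPa, V = 25.0 L, T = 1410 K.
Step 2 — Polytropic n=1.6: T₂ = T₁(V₁/V₂)^(n−1) = 1410×(0.137)^0.60 = 428 K; P₂ = P₁(V₁/V₂)^n = 23.3 kPa.
W = (P₁V₁−P₂V₂)/(n−1) = (558×25.0−23.3×182)/0.60 = 16200 J.
ΔU = nCvΔT = 1.19×20.8×(428−1410) = -24300 J.
Q = ΔU + W = -8090 J.
Net over both steps: W = 24600 J, Q = 21200 J, ΔU = -3350 J.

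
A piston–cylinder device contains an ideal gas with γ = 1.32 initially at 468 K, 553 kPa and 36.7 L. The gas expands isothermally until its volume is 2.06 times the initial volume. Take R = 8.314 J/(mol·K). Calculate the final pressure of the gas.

268 kPa

Isothermal: T stays 468 K; PV = const ⇒ V₂ = 75.6 L, P₂ = 268 kPa.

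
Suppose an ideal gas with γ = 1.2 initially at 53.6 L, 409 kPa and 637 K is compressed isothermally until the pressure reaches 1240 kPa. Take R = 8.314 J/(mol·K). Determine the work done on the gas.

24300 J

n = P₁V₁/(RT₁) = 409×53.6/(8.314×637) = 4.14 mol.
Isothermal: T stays 637 K; PV = const ⇒ V₂ = 17.7 L, P₂ = 1240 kPa.
W = nRT ln(V₂/V₁) = 4.14×8.314×637×ln(0.330) = -24300 J.
Work done on the gas = −W_by = 24300 J.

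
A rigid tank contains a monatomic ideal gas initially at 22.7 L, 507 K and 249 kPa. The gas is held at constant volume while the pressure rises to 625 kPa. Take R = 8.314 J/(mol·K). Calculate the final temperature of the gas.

1270 K

Isochoric: V stays 22.7 L; P/T = const ⇒ T₂ = 1270 K, P₂ = 625 kPa.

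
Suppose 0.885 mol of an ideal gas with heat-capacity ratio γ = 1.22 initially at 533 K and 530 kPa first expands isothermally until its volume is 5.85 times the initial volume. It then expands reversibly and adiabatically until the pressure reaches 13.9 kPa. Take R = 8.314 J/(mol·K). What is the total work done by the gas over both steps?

V₁ = nRT₁/P₁ = 0.885×8.314×533/530 = 7.40 L.
Step 1 — Isothermal: T stays 533 K; PV = const ⇒ V₂ = 43.3 L, P₂ = 90.6 kPa.
ΔU = 0 (ideal gas, T constant).
W = nRT ln(V₂/V₁) = 0.885×8.314×533×ln(5.85) = 6930 J.
Q = ΔU + W = 6930 J.
State after step 1: P = 90.6 kPa, V = 43.3 L, T = 533 K.
Step 2 — Adiabatic: T₂/T₁ = (P₂/P₁)^((γ−1)/γ) ⇒ T₂ = 533×(0.153)^0.180 = 380 K; V₂ = 201 L.
ΔU = nCvΔT = 0.885×37.8×(380−533) = -5110 J.
Q = 0 for an adiabatic process, so W = −ΔU = 5110 J.
Net over both steps: W = 12000 J, Q = 6930 J, ΔU = -5110 J.

12000 J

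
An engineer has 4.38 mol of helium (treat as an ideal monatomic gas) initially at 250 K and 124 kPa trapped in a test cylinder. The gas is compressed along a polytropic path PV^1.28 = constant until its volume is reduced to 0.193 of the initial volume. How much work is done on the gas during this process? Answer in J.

V₁ = nRT₁/P₁ = 4.38×8.314×250/124 = 73.4 L.
Polytropic n=1.28: T₂ = T₁(V₁/V₂)^(n−1) = 250×(5.18)^0.28 = 396 K; P₂ = P₁(V₁/V₂)^n = 1020 kPa.
W = (P₁V₁−P₂V₂)/(n−1) = (124×73.4−1020×14.2)/0.28 = -19000 J.
Work done on the gas = −W_by = 19000 J.

19000 J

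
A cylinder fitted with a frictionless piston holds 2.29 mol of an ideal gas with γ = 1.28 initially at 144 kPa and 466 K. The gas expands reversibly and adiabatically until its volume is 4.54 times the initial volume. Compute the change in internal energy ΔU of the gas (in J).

V₁ = nRT₁/P₁ = 2.29×8.314×466/144 = 61.6 L.
Adiabatic: TV^(γ−1) = const ⇒ T₂ = 466×(0.220)^0.280 = 305 K; PV^γ = const ⇒ P₂ = 20.8 kPa.
For an ideal gas ΔU = nCvΔT with Cv = R/(γ−1) = 29.7 J/(mol·K).
ΔU = 2.29×29.7×(305−466) = -10900 J.

-10900 J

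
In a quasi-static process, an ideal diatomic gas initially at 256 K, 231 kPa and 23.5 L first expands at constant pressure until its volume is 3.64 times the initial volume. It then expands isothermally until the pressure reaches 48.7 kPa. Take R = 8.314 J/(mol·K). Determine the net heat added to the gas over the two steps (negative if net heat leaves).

80900 J

n = P₁V₁/(RT₁) = 231×23.5/(8.314×256) = 2.55 mol.
Step 1 — Isobaric: P stays 231 kPa; V/T = const ⇒ T₂ = 932 K, V₂ = 85.5 L.
W = PΔV = 231×(85.5−23.5) kPa·L = 14300 J.
ΔU = nCvΔT = 2.55×20.8×(932−256) = 35800 J.
Q = ΔU + W = nCpΔT = 50200 J.
State after step 1: P = 231 kPa, V = 85.5 L, T = 932 K.
Step 2 — Isothermal: T stays 932 K; PV = const ⇒ V₂ = 406 L, P₂ = 48.7 kPa.
ΔU = 0 (ideal gas, T constant).
W = nRT ln(V₂/V₁) = 2.55×8.314×932×ln(4.74) = 30800 J.
Q = ΔU + W = 30800 J.
Net over both steps: W = 45100 J, Q = 80900 J, ΔU = 35800 J.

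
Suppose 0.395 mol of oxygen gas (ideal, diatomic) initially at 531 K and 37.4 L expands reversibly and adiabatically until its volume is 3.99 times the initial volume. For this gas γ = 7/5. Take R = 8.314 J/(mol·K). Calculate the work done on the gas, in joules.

-1850 J

P₁ = nRT₁/V₁ = 0.395×8.314×531/37.4 = 46.6 kPa.
Adiabatic: TV^(γ−1) = const ⇒ T₂ = 531×(0.251)^0.400 = 305 K; PV^γ = const ⇒ P₂ = 6.72 kPa.
ΔU = nCvΔT = 0.395×20.8×(305−531) = -1850 J.
Q = 0 for an adiabatic process, so W = −ΔU = 1850 J.
Work done on the gas = −W_by = -1850 J.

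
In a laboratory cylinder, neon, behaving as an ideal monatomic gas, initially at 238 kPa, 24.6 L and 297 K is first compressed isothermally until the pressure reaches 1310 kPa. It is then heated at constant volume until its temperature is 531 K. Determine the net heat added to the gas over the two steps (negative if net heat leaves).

-3070 J

n = P₁V₁/(RT₁) = 238×24.6/(8.314×297) = 2.37 mol.
Step 1 — Isothermal: T stays 297 K; PV = const ⇒ V₂ = 4.47 L, P₂ = 1310 kPa.
ΔU = 0 (ideal gas, T constant).
W = nRT ln(V₂/V₁) = 2.37×8.314×297×ln(0.182) = -9990 J.
Q = ΔU + W = -9990 J.
State after step 1: P = 1310 kPa, V = 4.47 L, T = 297 K.
Step 2 — Isochoric: V stays 4.47 L; P/T = const ⇒ T₂ = 531 K, P₂ = 2340 kPa.
W = 0 (no volume change).
ΔU = nCvΔT = 2.37×12.5×(531−297) = 6920 J.
Q = ΔU = 6920 J.
Net over both steps: W = -9990 J, Q = -3070 J, ΔU = 6920 J.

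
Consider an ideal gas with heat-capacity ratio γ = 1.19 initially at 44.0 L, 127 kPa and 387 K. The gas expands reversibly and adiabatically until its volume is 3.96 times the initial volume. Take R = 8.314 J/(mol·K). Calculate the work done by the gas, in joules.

6770 J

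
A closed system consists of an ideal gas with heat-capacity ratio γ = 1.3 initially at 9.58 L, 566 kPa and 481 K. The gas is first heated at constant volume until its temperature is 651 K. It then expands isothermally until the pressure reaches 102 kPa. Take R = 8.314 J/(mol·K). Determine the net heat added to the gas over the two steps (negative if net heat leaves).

21200 J

n = P₁V₁/(RT₁) = 566×9.58/(8.314×481) = 1.36 mol.
Step 1 — Isochoric: V stays 9.58 L; P/T = const ⇒ T₂ = 651 K, P₂ = 766 kPa.
W = 0 (no volume change).
ΔU = nCvΔT = 1.36×27.7×(651−481) = 6390 J.
Q = ΔU = 6390 J.
State after step 1: P = 766 kPa, V = 9.58 L, T = 651 K.
Step 2 — Isothermal: T stays 651 K; PV = const ⇒ V₂ = 71.9 L, P₂ = 102 kPa.
ΔU = 0 (ideal gas, T constant).
W = nRT ln(V₂/V₁) = 1.36×8.314×651×ln(7.51) = 14800 J.
Q = ΔU + W = 14800 J.
Net over both steps: W = 14800 J, Q = 21200 J, ΔU = 6390 J.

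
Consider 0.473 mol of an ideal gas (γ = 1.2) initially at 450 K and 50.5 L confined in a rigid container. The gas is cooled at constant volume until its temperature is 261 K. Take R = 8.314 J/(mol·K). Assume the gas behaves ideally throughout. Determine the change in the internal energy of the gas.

P₁ = nRT₁/V₁ = 0.473×8.314×450/50.5 = 35.0 kPa.
Isochoric: V stays 50.5 L; P/T = const ⇒ T₂ = 261 K, P₂ = 20.3 kPa.
For an ideal gas ΔU = nCvΔT with Cv = R/(γ−1) = 41.6 J/(mol·K).
ΔU = 0.473×41.6×(261−450) = -3720 J.

-3720 J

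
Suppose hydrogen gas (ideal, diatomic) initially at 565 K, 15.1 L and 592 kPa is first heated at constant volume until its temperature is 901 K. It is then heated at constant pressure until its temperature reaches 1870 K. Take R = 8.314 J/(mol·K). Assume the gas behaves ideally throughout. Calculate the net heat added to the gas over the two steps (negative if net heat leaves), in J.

66900 J

n = P₁V₁/(RT₁) = 592×15.1/(8.314×565) = 1.90 mol.
Step 1 — Isochoric: V stays 15.1 L; P/T = const ⇒ T₂ = 901 K, P₂ = 944 kPa.
W = 0 (no volume change).
ΔU = nCvΔT = 1.90×20.8×(901−565) = 13300 J.
Q = ΔU = 13300 J.
State after step 1: P = 944 kPa, V = 15.1 L, T = 901 K.
Step 2 — Isobaric: P stays 944 kPa; V/T = const ⇒ T₂ = 1870 K, V₂ = 31.3 L.
W = PΔV = 944×(31.3−15.1) kPa·L = 15300 J.
ΔU = nCvΔT = 1.90×20.8×(1870−901) = 38300 J.
Q = ΔU + W = nCpΔT = 53700 J.
Net over both steps: W = 15300 J, Q = 66900 J, ΔU = 51600 J.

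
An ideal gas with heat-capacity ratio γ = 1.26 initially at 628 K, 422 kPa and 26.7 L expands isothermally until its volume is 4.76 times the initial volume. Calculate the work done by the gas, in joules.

17600 J

n = P₁V₁/(RT₁) = 422×26.7/(8.314×628) = 2.16 mol.
Isothermal: T stays 628 K; PV = const ⇒ V₂ = 127 L, P₂ = 88.7 kPa.
W = nRT ln(V₂/V₁) = 2.16×8.314×628×ln(4.76) = 17600 J.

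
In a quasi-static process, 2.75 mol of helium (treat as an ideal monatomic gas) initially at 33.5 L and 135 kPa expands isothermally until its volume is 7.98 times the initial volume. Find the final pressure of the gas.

T₁ = P₁V₁/(nR) = 135×33.5/(2.75×8.314) = 198 K.
Isothermal: T stays 198 K; PV = const ⇒ V₂ = 267 L, P₂ = 16.9 kPa.

16.9 kPa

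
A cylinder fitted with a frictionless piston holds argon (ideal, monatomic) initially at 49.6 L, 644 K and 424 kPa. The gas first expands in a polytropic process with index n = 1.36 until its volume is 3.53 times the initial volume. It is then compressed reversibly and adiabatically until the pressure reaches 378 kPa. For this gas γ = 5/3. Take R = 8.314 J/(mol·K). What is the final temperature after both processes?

n = P₁V₁/(RT₁) = 424×49.6/(8.314×644) = 3.93 mol.
Step 1 — Polytropic n=1.36: T₂ = T₁(V₁/V₂)^(n−1) = 644×(0.283)^0.36 = 409 K; P₂ = P₁(V₁/V₂)^n = 76.3 kPa.
W = (P₁V₁−P₂V₂)/(n−1) = (424×49.6−76.3×175)/0.36 = 21300 J.
ΔU = nCvΔT = 3.93×12.5×(409−644) = -11500 J.
Q = ΔU + W = 9810 J.
State after step 1: P = 76.3 kPa, V = 175 L, T = 409 K.
Step 2 — Adiabatic: T₂/T₁ = (P₂/P₁)^((γ−1)/γ) ⇒ T₂ = 409×(4.96)^0.400 = 776 K; V₂ = 67.0 L.
ΔU = nCvΔT = 3.93×12.5×(776−409) = 18000 J.
Q = 0 for an adiabatic process, so W = −ΔU = -18000 J.
Net over both steps: W = 3350 J, Q = 9810 J, ΔU = 6450 J.

776 K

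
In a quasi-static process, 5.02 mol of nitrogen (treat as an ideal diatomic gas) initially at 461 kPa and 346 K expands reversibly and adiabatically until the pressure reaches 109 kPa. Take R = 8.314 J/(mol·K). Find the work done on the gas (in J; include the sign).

-12200 J

V₁ = nRT₁/P₁ = 5.02×8.314×346/461 = 31.3 L.
Adiabatic: T₂/T₁ = (P₂/P₁)^((γ−1)/γ) ⇒ T₂ = 346×(0.236)^0.286 = 229 K; V₂ = 87.7 L.
ΔU = nCvΔT = 5.02×20.8×(229−346) = -12200 J.
Q = 0 for an adiabatic process, so W = −ΔU = 12200 J.
Work done on the gas = −W_by = -12200 J.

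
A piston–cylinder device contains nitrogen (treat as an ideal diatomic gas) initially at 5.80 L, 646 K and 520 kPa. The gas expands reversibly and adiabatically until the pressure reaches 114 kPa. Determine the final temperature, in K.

419 K

Adiabatic: T₂/T₁ = (P₂/P₁)^((γ−1)/γ) ⇒ T₂ = 646×(0.219)^0.286 = 419 K; V₂ = 17.1 L.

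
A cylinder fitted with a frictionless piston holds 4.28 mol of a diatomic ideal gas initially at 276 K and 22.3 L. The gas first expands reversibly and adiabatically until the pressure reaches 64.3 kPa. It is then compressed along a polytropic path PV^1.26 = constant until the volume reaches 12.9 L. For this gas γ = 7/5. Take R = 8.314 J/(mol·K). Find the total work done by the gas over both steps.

P₁ = nRT₁/V₁ = 4.28×8.314×276/22.3 = 440 kPa.
Step 1 — Adiabatic: T₂/T₁ = (P₂/P₁)^((γ−1)/γ) ⇒ T₂ = 276×(0.146)^0.286 = 159 K; V₂ = 88.1 L.
ΔU = nCvΔT = 4.28×20.8×(159−276) = -10400 J.
Q = 0 for an adiabatic process, so W = −ΔU = 10400 J.
State after step 1: P = 64.3 kPa, V = 88.1 L, T = 159 K.
Step 2 — Polytropic n=1.26: T₂ = T₁(V₁/V₂)^(n−1) = 159×(6.83)^0.26 = 263 K; P₂ = P₁(V₁/V₂)^n = 724 kPa.
W = (P₁V₁−P₂V₂)/(n−1) = (64.3×88.1−724×12.9)/0.26 = -14100 J.
ΔU = nCvΔT = 4.28×20.8×(263−159) = 9180 J.
Q = ΔU + W = -4950 J.
Net over both steps: W = -3750 J, Q = -4950 J, ΔU = -1200 J.

-3750 J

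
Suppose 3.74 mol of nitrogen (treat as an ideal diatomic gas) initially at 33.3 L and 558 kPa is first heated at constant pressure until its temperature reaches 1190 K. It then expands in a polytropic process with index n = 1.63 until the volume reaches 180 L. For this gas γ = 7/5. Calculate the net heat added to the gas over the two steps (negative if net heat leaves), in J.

T₁ = P₁V₁/(nR) = 558×33.3/(3.74×8.314) = 598 K.
Step 1 — Isobaric: P stays 558 kPa; V/T = const ⇒ T₂ = 1190 K, V₂ = 66.3 L.
W = PΔV = 558×(66.3−33.3) kPa·L = 18400 J.
ΔU = nCvΔT = 3.74×20.8×(1190−598) = 46100 J.
Q = ΔU + W = nCpΔT = 64500 J.
State after step 1: P = 558 kPa, V = 66.3 L, T = 1190 K.
Step 2 — Polytropic n=1.63: T₂ = T₁(V₁/V₂)^(n−1) = 1190×(0.368)^0.63 = 634 K; P₂ = P₁(V₁/V₂)^n = 110 kPa.
W = (P₁V₁−P₂V₂)/(n−1) = (558×66.3−110×180)/0.63 = 27400 J.
ΔU = nCvΔT = 3.74×20.8×(634−1190) = -43200 J.
Q = ΔU + W = -15800 J.
Net over both steps: W = 45800 J, Q = 48700 J, ΔU = 2860 J.

48700 J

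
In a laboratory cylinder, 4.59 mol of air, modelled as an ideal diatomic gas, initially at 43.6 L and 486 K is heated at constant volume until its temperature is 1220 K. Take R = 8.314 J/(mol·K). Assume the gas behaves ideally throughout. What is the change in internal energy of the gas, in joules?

P₁ = nRT₁/V₁ = 4.59×8.314×486/43.6 = 425 kPa.
Isochoric: V stays 43.6 L; P/T = const ⇒ T₂ = 1220 K, P₂ = 1070 kPa.
For an ideal gas ΔU = nCvΔT with Cv = (5/2)R = 20.8 J/(mol·K).
ΔU = 4.59×20.8×(1220−486) = 70000 J.

70000 J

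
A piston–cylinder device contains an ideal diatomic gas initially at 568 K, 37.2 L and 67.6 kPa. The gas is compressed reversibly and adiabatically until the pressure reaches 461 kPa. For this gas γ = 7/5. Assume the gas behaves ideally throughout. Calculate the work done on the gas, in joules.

n = P₁V₁/(RT₁) = 67.6×37.2/(8.314×568) = 0.533 mol.
Adiabatic: T₂/T₁ = (P₂/P₁)^((γ−1)/γ) ⇒ T₂ = 568×(6.82)^0.286 = 983 K; V₂ = 9.44 L.
ΔU = nCvΔT = 0.533×20.8×(983−568) = 4590 J.
Q = 0 for an adiabatic process, so W = −ΔU = -4590 J.
Work done on the gas = −W_by = 4590 J.

4590 J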